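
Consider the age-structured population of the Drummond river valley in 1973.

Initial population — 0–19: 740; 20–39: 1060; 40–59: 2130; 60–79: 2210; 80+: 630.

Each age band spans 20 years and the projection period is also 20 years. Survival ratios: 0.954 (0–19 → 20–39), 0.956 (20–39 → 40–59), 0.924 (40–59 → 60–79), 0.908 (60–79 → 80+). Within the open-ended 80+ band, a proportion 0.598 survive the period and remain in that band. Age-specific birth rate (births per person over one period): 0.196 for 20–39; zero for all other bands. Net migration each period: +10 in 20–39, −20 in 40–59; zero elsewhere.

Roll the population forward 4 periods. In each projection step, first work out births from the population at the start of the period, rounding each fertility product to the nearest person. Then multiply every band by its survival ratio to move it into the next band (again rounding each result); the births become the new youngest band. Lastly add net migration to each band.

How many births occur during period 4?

Call the groups 1 to 5, youngest first.
— Period 1 —
Births: 1060 * 0.196 = 208
Group 2: 740 * 0.954 = 706
Group 3: 1060 * 0.956 = 1013
Group 4: 2130 * 0.924 = 1968
Group 5: 2210 * 0.908 + 630 * 0.598 = 2007 + 377 = 2384
Net migration: Group 2 + 10 → 716; Group 3 − 20 → 993
Population now: 0–19=208, 20–39=716, 40–59=993, 60–79=1968, 80+=2384
— Period 2 —
Births: 716 * 0.196 = 140
Group 2: 208 * 0.954 = 198
Group 3: 716 * 0.956 = 684
Group 4: 993 * 0.924 = 918
Group 5: 1968 * 0.908 + 2384 * 0.598 = 1787 + 1426 = 3213
Net migration: Group 2 + 10 → 208; Group 3 − 20 → 664
Population now: 0–19=140, 20–39=208, 40–59=664, 60–79=918, 80+=3213
— Period 3 —
Births: 208 * 0.196 = 41
Group 2: 140 * 0.954 = 134
Group 3: 208 * 0.956 = 199
Group 4: 664 * 0.924 = 614
Group 5: 918 * 0.908 + 3213 * 0.598 = 834 + 1921 = 2755
Net migration: Group 2 + 10 → 144; Group 3 − 20 → 179
Population now: 0–19=41, 20–39=144, 40–59=179, 60–79=614, 80+=2755
— Period 4 —
Births: 144 * 0.196 = 28
Group 2: 41 * 0.954 = 39
Group 3: 144 * 0.956 = 138
Group 4: 179 * 0.924 = 165
Group 5: 614 * 0.908 + 2755 * 0.598 = 558 + 1647 = 2205
Net migration: Group 2 + 10 → 49; Group 3 − 20 → 118
Population now: 0–19=28, 20–39=49, 40–59=118, 60–79=165, 80+=2205

28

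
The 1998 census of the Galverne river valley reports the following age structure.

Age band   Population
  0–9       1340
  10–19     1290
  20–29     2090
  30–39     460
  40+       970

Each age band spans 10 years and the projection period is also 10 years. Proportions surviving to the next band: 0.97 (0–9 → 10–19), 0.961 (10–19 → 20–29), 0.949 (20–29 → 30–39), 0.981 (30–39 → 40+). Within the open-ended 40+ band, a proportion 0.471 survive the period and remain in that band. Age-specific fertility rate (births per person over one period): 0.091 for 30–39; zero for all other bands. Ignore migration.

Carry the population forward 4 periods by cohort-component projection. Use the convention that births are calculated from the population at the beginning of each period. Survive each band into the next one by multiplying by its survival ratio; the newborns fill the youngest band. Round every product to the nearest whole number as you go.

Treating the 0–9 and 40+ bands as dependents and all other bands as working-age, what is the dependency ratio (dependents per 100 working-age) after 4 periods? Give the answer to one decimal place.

Let band 1 be 0–9 through band 5 = 40+.
Period 1.
Births: 460 * 0.091 = 42
Band 2: 1340 * 0.97 = 1300
Band 3: 1290 * 0.961 = 1240
Band 4: 2090 * 0.949 = 1983
Band 5: 460 * 0.981 + 970 * 0.471 = 451 + 457 = 908
Giving 42 / 1300 / 1240 / 1983 / 908.
Period 2.
Births: 1983 * 0.091 = 180
Band 2: 42 * 0.97 = 41
Band 3: 1300 * 0.961 = 1249
Band 4: 1240 * 0.949 = 1177
Band 5: 1983 * 0.981 + 908 * 0.471 = 1945 + 428 = 2373
Giving 180 / 41 / 1249 / 1177 / 2373.
Period 3.
Births: 1177 * 0.091 = 107
Band 2: 180 * 0.97 = 175
Band 3: 41 * 0.961 = 39
Band 4: 1249 * 0.949 = 1185
Band 5: 1177 * 0.981 + 2373 * 0.471 = 1155 + 1118 = 2273
Giving 107 / 175 / 39 / 1185 / 2273.
Period 4.
Births: 1185 * 0.091 = 108
Band 2: 107 * 0.97 = 104
Band 3: 175 * 0.961 = 168
Band 4: 39 * 0.949 = 37
Band 5: 1185 * 0.981 + 2273 * 0.471 = 1162 + 1071 = 2233
Giving 108 / 104 / 168 / 37 / 2233.
Dependents (band 0–9 + band 40+) = 108 + 2233 = 2341; working-age = 309; ratio = 2341/309 × 100 = 757.6

757.6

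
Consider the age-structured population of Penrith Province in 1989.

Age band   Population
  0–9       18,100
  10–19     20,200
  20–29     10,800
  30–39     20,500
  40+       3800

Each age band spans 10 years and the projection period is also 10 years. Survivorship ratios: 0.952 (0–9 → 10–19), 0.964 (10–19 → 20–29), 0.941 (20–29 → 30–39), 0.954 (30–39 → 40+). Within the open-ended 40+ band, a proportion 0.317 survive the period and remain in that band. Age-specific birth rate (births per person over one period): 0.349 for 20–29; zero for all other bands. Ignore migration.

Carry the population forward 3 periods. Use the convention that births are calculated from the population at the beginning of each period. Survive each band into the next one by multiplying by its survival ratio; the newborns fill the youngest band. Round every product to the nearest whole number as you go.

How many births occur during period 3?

Period 1.
Births: 10800 * 0.349 = 3769
10–19: 18100 * 0.952 = 17231
20–29: 20200 * 0.964 = 19473
30–39: 10800 * 0.941 = 10163
40+: 20500 * 0.954 + 3800 * 0.317 = 19557 + 1205 = 20762
End of period: [3769, 17231, 19473, 10163, 20762]
Period 2.
Births: 19473 * 0.349 = 6796
10–19: 3769 * 0.952 = 3588
20–29: 17231 * 0.964 = 16611
30–39: 19473 * 0.941 = 18324
40+: 10163 * 0.954 + 20762 * 0.317 = 9696 + 6582 = 16278
End of period: [6796, 3588, 16611, 18324, 16278]
Period 3.
Births: 16611 * 0.349 = 5797
10–19: 6796 * 0.952 = 6470
20–29: 3588 * 0.964 = 3459
30–39: 16611 * 0.941 = 15631
40+: 18324 * 0.954 + 16278 * 0.317 = 17481 + 5160 = 22641
End of period: [5797, 6470, 3459, 15631, 22641]

5797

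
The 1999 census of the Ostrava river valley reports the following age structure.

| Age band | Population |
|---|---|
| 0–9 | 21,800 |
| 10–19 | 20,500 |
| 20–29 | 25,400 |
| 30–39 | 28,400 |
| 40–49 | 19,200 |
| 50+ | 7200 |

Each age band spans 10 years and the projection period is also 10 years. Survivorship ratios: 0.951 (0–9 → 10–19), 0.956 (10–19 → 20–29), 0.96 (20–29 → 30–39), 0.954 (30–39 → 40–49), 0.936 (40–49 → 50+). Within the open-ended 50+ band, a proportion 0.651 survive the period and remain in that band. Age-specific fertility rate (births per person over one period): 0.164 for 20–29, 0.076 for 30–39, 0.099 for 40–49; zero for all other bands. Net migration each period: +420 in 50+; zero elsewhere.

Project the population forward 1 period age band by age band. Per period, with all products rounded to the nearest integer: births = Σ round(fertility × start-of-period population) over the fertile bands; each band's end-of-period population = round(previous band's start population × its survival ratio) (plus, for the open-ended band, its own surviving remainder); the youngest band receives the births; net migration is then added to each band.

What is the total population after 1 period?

123111

Call the groups 1 to 6, youngest first.
[period 1]
Births: 25400 × 0.164 = 4166 ; 28400 × 0.076 = 2158 ; 19200 × 0.099 = 1901 — total 8225
Group 2: 21800 × 0.951 = 20732
Group 3: 20500 × 0.956 = 19598
Group 4: 25400 × 0.96 = 24384
Group 5: 28400 × 0.954 = 27094
Group 6: 19200 × 0.936 + 7200 × 0.651 = 17971 + 4687 = 22658
Net migration: Group 6 + 420 → 23078
Giving 8225 / 20732 / 19598 / 24384 / 27094 / 23078.
Total after period 1: 8225 + 20732 + 19598 + 24384 + 27094 + 23078 = 123111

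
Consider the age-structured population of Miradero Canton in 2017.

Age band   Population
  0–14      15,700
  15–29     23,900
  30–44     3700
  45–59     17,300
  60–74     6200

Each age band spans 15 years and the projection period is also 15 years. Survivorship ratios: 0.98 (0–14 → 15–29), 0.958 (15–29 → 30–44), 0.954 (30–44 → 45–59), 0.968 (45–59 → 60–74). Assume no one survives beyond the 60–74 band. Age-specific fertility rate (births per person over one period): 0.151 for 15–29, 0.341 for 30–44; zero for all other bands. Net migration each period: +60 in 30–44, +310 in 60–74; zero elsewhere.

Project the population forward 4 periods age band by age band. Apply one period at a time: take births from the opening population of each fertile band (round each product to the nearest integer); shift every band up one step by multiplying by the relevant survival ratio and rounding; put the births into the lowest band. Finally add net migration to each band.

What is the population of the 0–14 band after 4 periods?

3082

[period 1]
Births: 23900 × 0.151 = 3609  |  3700 × 0.341 = 1262 — total 4871
15–29: 15700 × 0.98 = 15386
30–44: 23900 × 0.958 = 22896
45–59: 3700 × 0.954 = 3530
60–74: 17300 × 0.968 = 16746
Net migration: 30–44 + 60 → 22956; 60–74 + 310 → 17056
Giving 4871 / 15386 / 22956 / 3530 / 17056.
[period 2]
Births: 15386 × 0.151 = 2323  |  22956 × 0.341 = 7828 — total 10151
15–29: 4871 × 0.98 = 4774
30–44: 15386 × 0.958 = 14740
45–59: 22956 × 0.954 = 21900
60–74: 3530 × 0.968 = 3417
Net migration: 30–44 + 60 → 14800; 60–74 + 310 → 3727
Giving 10151 / 4774 / 14800 / 21900 / 3727.
[period 3]
Births: 4774 × 0.151 = 721  |  14800 × 0.341 = 5047 — total 5768
15–29: 10151 × 0.98 = 9948
30–44: 4774 × 0.958 = 4573
45–59: 14800 × 0.954 = 14119
60–74: 21900 × 0.968 = 21199
Net migration: 30–44 + 60 → 4633; 60–74 + 310 → 21509
Giving 5768 / 9948 / 4633 / 14119 / 21509.
[period 4]
Births: 9948 × 0.151 = 1502  |  4633 × 0.341 = 1580 — total 3082
15–29: 5768 × 0.98 = 5653
30–44: 9948 × 0.958 = 9530
45–59: 4633 × 0.954 = 4420
60–74: 14119 × 0.968 = 13667
Net migration: 30–44 + 60 → 9590; 60–74 + 310 → 13977
Giving 3082 / 5653 / 9590 / 4420 / 13977.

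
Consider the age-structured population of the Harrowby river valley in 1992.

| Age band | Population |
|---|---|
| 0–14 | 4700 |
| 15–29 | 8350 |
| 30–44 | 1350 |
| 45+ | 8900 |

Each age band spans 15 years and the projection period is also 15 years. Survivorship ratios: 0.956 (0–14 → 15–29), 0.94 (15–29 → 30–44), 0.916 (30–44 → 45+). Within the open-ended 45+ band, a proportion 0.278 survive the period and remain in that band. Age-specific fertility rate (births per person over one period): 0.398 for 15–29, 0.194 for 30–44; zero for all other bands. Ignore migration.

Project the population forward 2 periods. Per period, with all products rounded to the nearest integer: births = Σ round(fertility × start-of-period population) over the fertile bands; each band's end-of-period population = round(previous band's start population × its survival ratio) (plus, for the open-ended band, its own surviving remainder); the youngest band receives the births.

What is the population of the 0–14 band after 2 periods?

(Groups numbered youngest = 1 to oldest = 4.)
— Period 1 —
Births: 8350 * 0.398 = 3323, 1350 * 0.194 = 262 → total 3585
Group 2: 4700 * 0.956 = 4493
Group 3: 8350 * 0.94 = 7849
Group 4: 1350 * 0.916 + 8900 * 0.278 = 1237 + 2474 = 3711
Population now: 0–14=3585, 15–29=4493, 30–44=7849, 45+=3711
— Period 2 —
Births: 4493 * 0.398 = 1788, 7849 * 0.194 = 1523 → total 3311
Group 2: 3585 * 0.956 = 3427
Group 3: 4493 * 0.94 = 4223
Group 4: 7849 * 0.916 + 3711 * 0.278 = 7190 + 1032 = 8222
Population now: 0–14=3311, 15–29=3427, 30–44=4223, 45+=8222

3311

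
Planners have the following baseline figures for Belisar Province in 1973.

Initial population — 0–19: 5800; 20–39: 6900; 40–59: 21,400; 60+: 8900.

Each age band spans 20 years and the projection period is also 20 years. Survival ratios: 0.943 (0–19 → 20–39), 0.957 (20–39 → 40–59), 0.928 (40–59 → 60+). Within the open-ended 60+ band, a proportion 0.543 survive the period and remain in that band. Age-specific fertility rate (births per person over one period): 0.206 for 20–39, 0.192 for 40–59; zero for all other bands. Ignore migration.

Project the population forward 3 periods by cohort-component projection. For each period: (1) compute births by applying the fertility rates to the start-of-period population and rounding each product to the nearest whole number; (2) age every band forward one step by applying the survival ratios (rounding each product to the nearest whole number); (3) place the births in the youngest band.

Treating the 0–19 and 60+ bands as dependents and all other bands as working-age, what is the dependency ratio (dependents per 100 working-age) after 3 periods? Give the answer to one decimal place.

242.0

Period 1.
Births: 6900 × 0.206 = 1421, 21400 × 0.192 = 4109 → 5530
20–39: 5800 × 0.943 = 5469
40–59: 6900 × 0.957 = 6603
60+: 21400 × 0.928 + 8900 × 0.543 = 19859 + 4833 = 24692
→ [5530, 5469, 6603, 24692]
Period 2.
Births: 5469 × 0.206 = 1127, 6603 × 0.192 = 1268 → 2395
20–39: 5530 × 0.943 = 5215
40–59: 5469 × 0.957 = 5234
60+: 6603 × 0.928 + 24692 × 0.543 = 6128 + 13408 = 19536
→ [2395, 5215, 5234, 19536]
Period 3.
Births: 5215 × 0.206 = 1074, 5234 × 0.192 = 1005 → 2079
20–39: 2395 × 0.943 = 2258
40–59: 5215 × 0.957 = 4991
60+: 5234 × 0.928 + 19536 × 0.543 = 4857 + 10608 = 15465
→ [2079, 2258, 4991, 15465]
Dependents (band 0–19 + band 60+) = 2079 + 15465 = 17544; working-age = 7249; ratio = 17544/7249 × 100 = 242.0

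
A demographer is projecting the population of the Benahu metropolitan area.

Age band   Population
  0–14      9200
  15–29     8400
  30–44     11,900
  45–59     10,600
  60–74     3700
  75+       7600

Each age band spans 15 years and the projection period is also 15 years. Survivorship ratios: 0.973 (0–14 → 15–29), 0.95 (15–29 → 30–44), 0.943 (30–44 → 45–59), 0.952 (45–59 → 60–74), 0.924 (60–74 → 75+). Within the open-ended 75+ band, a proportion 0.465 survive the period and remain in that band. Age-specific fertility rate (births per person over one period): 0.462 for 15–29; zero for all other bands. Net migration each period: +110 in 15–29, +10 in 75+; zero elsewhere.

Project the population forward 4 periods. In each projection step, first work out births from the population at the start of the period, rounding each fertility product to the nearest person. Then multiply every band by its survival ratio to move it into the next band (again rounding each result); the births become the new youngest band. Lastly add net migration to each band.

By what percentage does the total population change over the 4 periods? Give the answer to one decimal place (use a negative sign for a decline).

After projecting period 1:
Births: 8400 × 0.462 = 3881
15–29: 9200 × 0.973 = 8952
30–44: 8400 × 0.95 = 7980
45–59: 11900 × 0.943 = 11222
60–74: 10600 × 0.952 = 10091
75+: 3700 × 0.924 + 7600 × 0.465 = 3419 + 3534 = 6953
Net migration: 15–29 + 110 → 9062; 75+ + 10 → 6963
Giving 3881 / 9062 / 7980 / 11222 / 10091 / 6963.
After projecting period 2:
Births: 9062 × 0.462 = 4187
15–29: 3881 × 0.973 = 3776
30–44: 9062 × 0.95 = 8609
45–59: 7980 × 0.943 = 7525
60–74: 11222 × 0.952 = 10683
75+: 10091 × 0.924 + 6963 × 0.465 = 9324 + 3238 = 12562
Net migration: 15–29 + 110 → 3886; 75+ + 10 → 12572
Giving 4187 / 3886 / 8609 / 7525 / 10683 / 12572.
After projecting period 3:
Births: 3886 × 0.462 = 1795
15–29: 4187 × 0.973 = 4074
30–44: 3886 × 0.95 = 3692
45–59: 8609 × 0.943 = 8118
60–74: 7525 × 0.952 = 7164
75+: 10683 × 0.924 + 12572 × 0.465 = 9871 + 5846 = 15717
Net migration: 15–29 + 110 → 4184; 75+ + 10 → 15727
Giving 1795 / 4184 / 3692 / 8118 / 7164 / 15727.
After projecting period 4:
Births: 4184 × 0.462 = 1933
15–29: 1795 × 0.973 = 1747
30–44: 4184 × 0.95 = 3975
45–59: 3692 × 0.943 = 3482
60–74: 8118 × 0.952 = 7728
75+: 7164 × 0.924 + 15727 × 0.465 = 6620 + 7313 = 13933
Net migration: 15–29 + 110 → 1857; 75+ + 10 → 13943
Giving 1933 / 1857 / 3975 / 3482 / 7728 / 13943.
Total: 51400 → 32918; change = -18482; percentage change = -36.0%

-36.0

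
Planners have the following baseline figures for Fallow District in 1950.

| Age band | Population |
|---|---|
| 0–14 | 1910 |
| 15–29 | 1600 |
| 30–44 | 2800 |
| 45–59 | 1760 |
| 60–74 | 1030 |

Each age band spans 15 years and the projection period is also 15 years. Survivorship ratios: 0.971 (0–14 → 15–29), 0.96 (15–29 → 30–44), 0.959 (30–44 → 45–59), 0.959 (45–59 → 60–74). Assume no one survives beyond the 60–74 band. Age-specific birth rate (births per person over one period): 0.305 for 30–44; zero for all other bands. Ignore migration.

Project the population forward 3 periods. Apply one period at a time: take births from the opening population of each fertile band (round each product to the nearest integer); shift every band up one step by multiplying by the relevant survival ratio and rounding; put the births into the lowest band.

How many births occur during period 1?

854

(Bands numbered youngest = 1 to oldest = 5.)
After projecting period 1:
Births: 2800 * 0.305 = 854
Band 2: 1910 * 0.971 = 1855
Band 3: 1600 * 0.96 = 1536
Band 4: 2800 * 0.959 = 2685
Band 5: 1760 * 0.959 = 1688
Giving 854 / 1855 / 1536 / 2685 / 1688.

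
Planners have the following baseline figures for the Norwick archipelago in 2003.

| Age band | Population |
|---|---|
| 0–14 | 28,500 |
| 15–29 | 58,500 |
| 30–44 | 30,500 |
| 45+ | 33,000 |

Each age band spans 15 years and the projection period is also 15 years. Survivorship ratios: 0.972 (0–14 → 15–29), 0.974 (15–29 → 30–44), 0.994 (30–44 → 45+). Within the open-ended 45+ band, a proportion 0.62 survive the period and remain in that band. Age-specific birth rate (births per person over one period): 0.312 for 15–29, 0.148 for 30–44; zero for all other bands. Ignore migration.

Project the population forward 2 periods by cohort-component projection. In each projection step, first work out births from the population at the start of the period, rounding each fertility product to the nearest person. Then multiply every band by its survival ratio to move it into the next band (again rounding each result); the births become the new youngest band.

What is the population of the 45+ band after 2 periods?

88119

(Groups numbered youngest = 1 to oldest = 4.)
After projecting period 1:
Births: 58500 × 0.312 = 18252  |  30500 × 0.148 = 4514 ⇒ total 22766
Group 2: 28500 × 0.972 = 27702
Group 3: 58500 × 0.974 = 56979
Group 4: 30500 × 0.994 + 33000 × 0.62 = 30317 + 20460 = 50777
End of period: [22766, 27702, 56979, 50777]
After projecting period 2:
Births: 27702 × 0.312 = 8643  |  56979 × 0.148 = 8433 ⇒ total 17076
Group 2: 22766 × 0.972 = 22129
Group 3: 27702 × 0.974 = 26982
Group 4: 56979 × 0.994 + 50777 × 0.62 = 56637 + 31482 = 88119
End of period: [17076, 22129, 26982, 88119]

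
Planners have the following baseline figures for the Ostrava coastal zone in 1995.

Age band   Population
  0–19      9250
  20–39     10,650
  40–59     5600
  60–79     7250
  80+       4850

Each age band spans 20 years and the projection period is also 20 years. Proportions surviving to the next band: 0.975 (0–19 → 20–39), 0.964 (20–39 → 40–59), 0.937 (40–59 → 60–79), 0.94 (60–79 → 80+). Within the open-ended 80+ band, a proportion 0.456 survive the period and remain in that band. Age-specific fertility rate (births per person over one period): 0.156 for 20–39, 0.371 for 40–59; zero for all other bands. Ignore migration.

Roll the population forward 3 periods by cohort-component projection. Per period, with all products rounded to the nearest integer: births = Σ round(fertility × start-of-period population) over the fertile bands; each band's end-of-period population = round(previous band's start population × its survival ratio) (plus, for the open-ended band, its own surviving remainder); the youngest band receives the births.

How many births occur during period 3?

(Groups numbered youngest = 1 to oldest = 5.)
[period 1]
Births: 10650 × 0.156 = 1661 ; 5600 × 0.371 = 2078 ⇒ total 3739
Group 2: 9250 × 0.975 = 9019
Group 3: 10650 × 0.964 = 10267
Group 4: 5600 × 0.937 = 5247
Group 5: 7250 × 0.94 + 4850 × 0.456 = 6815 + 2212 = 9027
Population now: 0–19=3739, 20–39=9019, 40–59=10267, 60–79=5247, 80+=9027
[period 2]
Births: 9019 × 0.156 = 1407 ; 10267 × 0.371 = 3809 ⇒ total 5216
Group 2: 3739 × 0.975 = 3646
Group 3: 9019 × 0.964 = 8694
Group 4: 10267 × 0.937 = 9620
Group 5: 5247 × 0.94 + 9027 × 0.456 = 4932 + 4116 = 9048
Population now: 0–19=5216, 20–39=3646, 40–59=8694, 60–79=9620, 80+=9048
[period 3]
Births: 3646 × 0.156 = 569 ; 8694 × 0.371 = 3225 ⇒ total 3794
Group 2: 5216 × 0.975 = 5086
Group 3: 3646 × 0.964 = 3515
Group 4: 8694 × 0.937 = 8146
Group 5: 9620 × 0.94 + 9048 × 0.456 = 9043 + 4126 = 13169
Population now: 0–19=3794, 20–39=5086, 40–59=3515, 60–79=8146, 80+=13169

3794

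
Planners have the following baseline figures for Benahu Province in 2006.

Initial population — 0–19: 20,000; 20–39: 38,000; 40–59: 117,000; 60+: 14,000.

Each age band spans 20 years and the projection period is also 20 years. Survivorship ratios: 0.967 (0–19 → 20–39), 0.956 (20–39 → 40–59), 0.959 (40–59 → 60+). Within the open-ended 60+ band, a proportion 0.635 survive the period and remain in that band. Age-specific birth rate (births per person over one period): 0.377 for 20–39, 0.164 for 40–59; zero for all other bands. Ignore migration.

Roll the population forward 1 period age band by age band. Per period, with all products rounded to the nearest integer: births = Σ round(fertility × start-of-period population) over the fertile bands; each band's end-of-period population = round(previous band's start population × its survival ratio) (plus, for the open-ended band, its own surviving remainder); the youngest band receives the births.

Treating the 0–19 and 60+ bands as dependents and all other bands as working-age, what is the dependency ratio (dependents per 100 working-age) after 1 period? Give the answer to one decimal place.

Call the groups 1 to 4, youngest first.
Period 1:
Births: 38000 × 0.377 = 14326 ; 117000 × 0.164 = 19188 → total 33514
Group 2: 20000 × 0.967 = 19340
Group 3: 38000 × 0.956 = 36328
Group 4: 117000 × 0.959 + 14000 × 0.635 = 112203 + 8890 = 121093
Giving 33514 / 19340 / 36328 / 121093.
Dependents (band 0–19 + band 60+) = 33514 + 121093 = 154607; working-age = 55668; ratio = 154607/55668 × 100 = 277.7

277.7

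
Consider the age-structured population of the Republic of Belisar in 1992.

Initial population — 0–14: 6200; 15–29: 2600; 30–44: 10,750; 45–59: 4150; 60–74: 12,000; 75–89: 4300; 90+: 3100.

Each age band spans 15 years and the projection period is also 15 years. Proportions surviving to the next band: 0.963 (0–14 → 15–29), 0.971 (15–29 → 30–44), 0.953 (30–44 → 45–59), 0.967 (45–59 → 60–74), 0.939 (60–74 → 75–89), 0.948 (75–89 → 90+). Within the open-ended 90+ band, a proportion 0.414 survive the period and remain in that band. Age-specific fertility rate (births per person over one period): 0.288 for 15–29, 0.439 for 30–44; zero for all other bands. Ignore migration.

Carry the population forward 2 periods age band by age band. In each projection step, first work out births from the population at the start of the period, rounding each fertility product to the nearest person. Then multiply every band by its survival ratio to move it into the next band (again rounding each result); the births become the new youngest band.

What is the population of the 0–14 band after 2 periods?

2828

Call the groups 1 to 7, youngest first.
[period 1]
Births: 2600 × 0.288 = 749, 10750 × 0.439 = 4719 → total 5468
Group 2: 6200 × 0.963 = 5971
Group 3: 2600 × 0.971 = 2525
Group 4: 10750 × 0.953 = 10245
Group 5: 4150 × 0.967 = 4013
Group 6: 12000 × 0.939 = 11268
Group 7: 4300 × 0.948 + 3100 × 0.414 = 4076 + 1283 = 5359
Giving 5468 / 5971 / 2525 / 10245 / 4013 / 11268 / 5359.
[period 2]
Births: 5971 × 0.288 = 1720, 2525 × 0.439 = 1108 → total 2828
Group 2: 5468 × 0.963 = 5266
Group 3: 5971 × 0.971 = 5798
Group 4: 2525 × 0.953 = 2406
Group 5: 10245 × 0.967 = 9907
Group 6: 4013 × 0.939 = 3768
Group 7: 11268 × 0.948 + 5359 × 0.414 = 10682 + 2219 = 12901
Giving 2828 / 5266 / 5798 / 2406 / 9907 / 3768 / 12901.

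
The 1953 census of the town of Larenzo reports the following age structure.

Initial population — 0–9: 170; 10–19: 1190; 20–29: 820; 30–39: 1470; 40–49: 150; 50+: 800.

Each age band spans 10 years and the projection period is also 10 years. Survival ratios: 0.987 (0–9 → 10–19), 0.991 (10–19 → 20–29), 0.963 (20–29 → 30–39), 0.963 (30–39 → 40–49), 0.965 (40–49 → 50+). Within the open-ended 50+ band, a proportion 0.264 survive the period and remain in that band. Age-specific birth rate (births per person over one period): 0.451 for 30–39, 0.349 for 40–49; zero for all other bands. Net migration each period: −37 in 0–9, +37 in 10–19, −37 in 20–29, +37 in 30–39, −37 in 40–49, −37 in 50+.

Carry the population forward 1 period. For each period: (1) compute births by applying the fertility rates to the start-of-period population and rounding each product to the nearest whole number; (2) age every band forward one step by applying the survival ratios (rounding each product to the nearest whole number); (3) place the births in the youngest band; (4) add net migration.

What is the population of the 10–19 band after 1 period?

205

Numbering the bands 1..6 from youngest to oldest:
After projecting period 1:
Births: 1470 * 0.451 = 663 ; 150 * 0.349 = 52 ⇒ total 715
Band 2: 170 * 0.987 = 168
Band 3: 1190 * 0.991 = 1179
Band 4: 820 * 0.963 = 790
Band 5: 1470 * 0.963 = 1416
Band 6: 150 * 0.965 + 800 * 0.264 = 145 + 211 = 356
Net migration: Band 1 − 37 → 678; Band 2 + 37 → 205; Band 3 − 37 → 1142; Band 4 + 37 → 827; Band 5 − 37 → 1379; Band 6 − 37 → 319
→ [678, 205, 1142, 827, 1379, 319]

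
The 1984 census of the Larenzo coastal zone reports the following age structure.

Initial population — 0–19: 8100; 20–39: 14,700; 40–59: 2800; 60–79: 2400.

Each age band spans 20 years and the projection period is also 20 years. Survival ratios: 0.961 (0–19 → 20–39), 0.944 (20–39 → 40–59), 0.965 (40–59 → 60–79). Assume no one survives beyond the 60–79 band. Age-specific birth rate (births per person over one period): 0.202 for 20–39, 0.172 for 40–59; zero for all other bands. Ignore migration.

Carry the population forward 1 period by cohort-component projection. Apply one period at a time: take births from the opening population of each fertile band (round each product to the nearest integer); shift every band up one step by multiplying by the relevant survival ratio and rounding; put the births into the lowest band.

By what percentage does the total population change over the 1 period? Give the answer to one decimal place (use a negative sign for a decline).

Numbering the groups 1..4 from youngest to oldest:
Period 1.
Births: 14700 * 0.202 = 2969, 2800 * 0.172 = 482 ⇒ total 3451
Group 2: 8100 * 0.961 = 7784
Group 3: 14700 * 0.944 = 13877
Group 4: 2800 * 0.965 = 2702
Giving 3451 / 7784 / 13877 / 2702.
Total: 28000 → 27814; change = -186; percentage change = -0.7%

-0.7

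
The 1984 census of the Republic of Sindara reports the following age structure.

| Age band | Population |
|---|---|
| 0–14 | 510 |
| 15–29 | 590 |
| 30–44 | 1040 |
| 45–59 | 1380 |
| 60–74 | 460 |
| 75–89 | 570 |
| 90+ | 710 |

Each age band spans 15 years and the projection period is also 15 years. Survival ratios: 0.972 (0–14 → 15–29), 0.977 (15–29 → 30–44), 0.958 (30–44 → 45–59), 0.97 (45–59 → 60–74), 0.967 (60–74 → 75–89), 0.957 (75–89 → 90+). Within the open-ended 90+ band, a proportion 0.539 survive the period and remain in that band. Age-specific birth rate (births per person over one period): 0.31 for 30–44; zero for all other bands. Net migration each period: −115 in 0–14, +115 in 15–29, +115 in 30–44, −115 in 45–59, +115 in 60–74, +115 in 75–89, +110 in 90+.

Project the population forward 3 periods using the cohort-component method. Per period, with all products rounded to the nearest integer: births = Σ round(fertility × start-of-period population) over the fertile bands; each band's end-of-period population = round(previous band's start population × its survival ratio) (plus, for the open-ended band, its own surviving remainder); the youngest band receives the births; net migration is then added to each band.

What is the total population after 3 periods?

5222

Numbering the groups 1..7 from youngest to oldest:
After projecting period 1:
Births: 1040 * 0.31 = 322
Group 2: 510 * 0.972 = 496
Group 3: 590 * 0.977 = 576
Group 4: 1040 * 0.958 = 996
Group 5: 1380 * 0.97 = 1339
Group 6: 460 * 0.967 = 445
Group 7: 570 * 0.957 + 710 * 0.539 = 545 + 383 = 928
Net migration: Group 1 − 115 → 207; Group 2 + 115 → 611; Group 3 + 115 → 691; Group 4 − 115 → 881; Group 5 + 115 → 1454; Group 6 + 115 → 560; Group 7 + 110 → 1038
Giving 207 / 611 / 691 / 881 / 1454 / 560 / 1038.
After projecting period 2:
Births: 691 * 0.31 = 214
Group 2: 207 * 0.972 = 201
Group 3: 611 * 0.977 = 597
Group 4: 691 * 0.958 = 662
Group 5: 881 * 0.97 = 855
Group 6: 1454 * 0.967 = 1406
Group 7: 560 * 0.957 + 1038 * 0.539 = 536 + 559 = 1095
Net migration: Group 1 − 115 → 99; Group 2 + 115 → 316; Group 3 + 115 → 712; Group 4 − 115 → 547; Group 5 + 115 → 970; Group 6 + 115 → 1521; Group 7 + 110 → 1205
Giving 99 / 316 / 712 / 547 / 970 / 1521 / 1205.
After projecting period 3:
Births: 712 * 0.31 = 221
Group 2: 99 * 0.972 = 96
Group 3: 316 * 0.977 = 309
Group 4: 712 * 0.958 = 682
Group 5: 547 * 0.97 = 531
Group 6: 970 * 0.967 = 938
Group 7: 1521 * 0.957 + 1205 * 0.539 = 1456 + 649 = 2105
Net migration: Group 1 − 115 → 106; Group 2 + 115 → 211; Group 3 + 115 → 424; Group 4 − 115 → 567; Group 5 + 115 → 646; Group 6 + 115 → 1053; Group 7 + 110 → 2215
Giving 106 / 211 / 424 / 567 / 646 / 1053 / 2215.
Total after period 3: 106 + 211 + 424 + 567 + 646 + 1053 + 2215 = 5222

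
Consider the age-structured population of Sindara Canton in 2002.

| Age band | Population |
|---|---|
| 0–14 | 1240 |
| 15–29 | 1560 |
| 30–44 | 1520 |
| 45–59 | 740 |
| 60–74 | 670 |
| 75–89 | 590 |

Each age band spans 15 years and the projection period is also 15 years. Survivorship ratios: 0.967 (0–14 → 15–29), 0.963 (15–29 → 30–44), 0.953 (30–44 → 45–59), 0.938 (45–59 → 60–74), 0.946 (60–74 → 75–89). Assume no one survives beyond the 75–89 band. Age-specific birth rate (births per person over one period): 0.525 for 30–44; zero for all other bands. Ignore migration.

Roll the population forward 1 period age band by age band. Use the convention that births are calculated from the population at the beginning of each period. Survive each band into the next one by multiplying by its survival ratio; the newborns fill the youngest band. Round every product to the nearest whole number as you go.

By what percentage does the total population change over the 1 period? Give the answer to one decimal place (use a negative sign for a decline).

-0.7

After projecting period 1:
Births: 1520 × 0.525 = 798
15–29: 1240 × 0.967 = 1199
30–44: 1560 × 0.963 = 1502
45–59: 1520 × 0.953 = 1449
60–74: 740 × 0.938 = 694
75–89: 670 × 0.946 = 634
→ [798, 1199, 1502, 1449, 694, 634]
Total: 6320 → 6276; change = -44; percentage change = -0.7%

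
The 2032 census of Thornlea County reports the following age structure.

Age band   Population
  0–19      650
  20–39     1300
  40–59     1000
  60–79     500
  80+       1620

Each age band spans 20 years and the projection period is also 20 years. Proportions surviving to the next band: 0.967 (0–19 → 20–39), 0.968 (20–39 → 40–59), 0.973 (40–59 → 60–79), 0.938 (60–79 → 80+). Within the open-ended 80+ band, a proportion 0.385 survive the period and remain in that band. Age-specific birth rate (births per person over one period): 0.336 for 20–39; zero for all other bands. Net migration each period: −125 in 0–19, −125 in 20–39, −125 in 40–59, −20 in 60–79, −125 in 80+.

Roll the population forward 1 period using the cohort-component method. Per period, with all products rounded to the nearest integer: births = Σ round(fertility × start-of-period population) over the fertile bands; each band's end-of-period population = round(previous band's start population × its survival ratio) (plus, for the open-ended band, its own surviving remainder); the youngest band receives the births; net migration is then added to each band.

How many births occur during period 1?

437

[period 1]
Births: 1300 * 0.336 = 437
20–39: 650 * 0.967 = 629
40–59: 1300 * 0.968 = 1258
60–79: 1000 * 0.973 = 973
80+: 500 * 0.938 + 1620 * 0.385 = 469 + 624 = 1093
Net migration: 0–19 − 125 → 312; 20–39 − 125 → 504; 40–59 − 125 → 1133; 60–79 − 20 → 953; 80+ − 125 → 968
End of period: [312, 504, 1133, 953, 968]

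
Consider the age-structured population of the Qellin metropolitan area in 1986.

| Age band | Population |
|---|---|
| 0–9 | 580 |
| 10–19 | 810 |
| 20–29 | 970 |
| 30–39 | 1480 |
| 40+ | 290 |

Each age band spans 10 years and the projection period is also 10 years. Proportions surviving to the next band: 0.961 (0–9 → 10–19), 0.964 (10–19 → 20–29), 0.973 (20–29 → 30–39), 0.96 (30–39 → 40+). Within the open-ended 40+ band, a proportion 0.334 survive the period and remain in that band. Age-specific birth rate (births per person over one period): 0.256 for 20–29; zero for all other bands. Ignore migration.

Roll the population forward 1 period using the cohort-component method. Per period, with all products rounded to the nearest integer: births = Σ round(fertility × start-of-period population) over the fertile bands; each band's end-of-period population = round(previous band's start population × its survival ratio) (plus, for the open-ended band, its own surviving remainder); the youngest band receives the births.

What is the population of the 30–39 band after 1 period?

(Bands numbered youngest = 1 to oldest = 5.)
— Period 1 —
Births: 970 × 0.256 = 248
Band 2: 580 × 0.961 = 557
Band 3: 810 × 0.964 = 781
Band 4: 970 × 0.973 = 944
Band 5: 1480 × 0.96 + 290 × 0.334 = 1421 + 97 = 1518
End of period: [248, 557, 781, 944, 1518]

944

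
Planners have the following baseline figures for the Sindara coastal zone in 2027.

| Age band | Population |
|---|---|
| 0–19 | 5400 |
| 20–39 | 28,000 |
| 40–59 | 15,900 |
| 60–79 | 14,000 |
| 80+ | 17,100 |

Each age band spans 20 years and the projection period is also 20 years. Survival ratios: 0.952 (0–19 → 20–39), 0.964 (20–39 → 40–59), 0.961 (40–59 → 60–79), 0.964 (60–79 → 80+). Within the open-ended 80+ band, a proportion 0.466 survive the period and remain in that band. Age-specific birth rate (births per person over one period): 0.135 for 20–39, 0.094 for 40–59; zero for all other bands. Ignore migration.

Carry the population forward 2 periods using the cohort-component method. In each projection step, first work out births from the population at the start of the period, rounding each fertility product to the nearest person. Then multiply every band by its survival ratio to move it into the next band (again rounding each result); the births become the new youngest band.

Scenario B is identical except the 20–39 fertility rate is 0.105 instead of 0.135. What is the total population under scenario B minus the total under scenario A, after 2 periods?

[period 1]
Births: 28000 × 0.135 = 3780, 15900 × 0.094 = 1495 ⇒ total 5275
20–39: 5400 × 0.952 = 5141
40–59: 28000 × 0.964 = 26992
60–79: 15900 × 0.961 = 15280
80+: 14000 × 0.964 + 17100 × 0.466 = 13496 + 7969 = 21465
Population now: 0–19=5275, 20–39=5141, 40–59=26992, 60–79=15280, 80+=21465
[period 2]
Births: 5141 × 0.135 = 694, 26992 × 0.094 = 2537 ⇒ total 3231
20–39: 5275 × 0.952 = 5022
40–59: 5141 × 0.964 = 4956
60–79: 26992 × 0.961 = 25939
80+: 15280 × 0.964 + 21465 × 0.466 = 14730 + 10003 = 24733
Population now: 0–19=3231, 20–39=5022, 40–59=4956, 60–79=25939, 80+=24733
Scenario A total after 2 periods: 63881
Scenario B projection —
[period 1]
Births: 28000 × 0.105 = 2940, 15900 × 0.094 = 1495 ⇒ total 4435
20–39: 5400 × 0.952 = 5141
40–59: 28000 × 0.964 = 26992
60–79: 15900 × 0.961 = 15280
80+: 14000 × 0.964 + 17100 × 0.466 = 13496 + 7969 = 21465
Population now: 0–19=4435, 20–39=5141, 40–59=26992, 60–79=15280, 80+=21465
[period 2]
Births: 5141 × 0.105 = 540, 26992 × 0.094 = 2537 ⇒ total 3077
20–39: 4435 × 0.952 = 4222
40–59: 5141 × 0.964 = 4956
60–79: 26992 × 0.961 = 25939
80+: 15280 × 0.964 + 21465 × 0.466 = 14730 + 10003 = 24733
Population now: 0–19=3077, 20–39=4222, 40–59=4956, 60–79=25939, 80+=24733
Scenario B total after 2 periods: 62927
Difference B − A = 62927 − 63881 = -954

-954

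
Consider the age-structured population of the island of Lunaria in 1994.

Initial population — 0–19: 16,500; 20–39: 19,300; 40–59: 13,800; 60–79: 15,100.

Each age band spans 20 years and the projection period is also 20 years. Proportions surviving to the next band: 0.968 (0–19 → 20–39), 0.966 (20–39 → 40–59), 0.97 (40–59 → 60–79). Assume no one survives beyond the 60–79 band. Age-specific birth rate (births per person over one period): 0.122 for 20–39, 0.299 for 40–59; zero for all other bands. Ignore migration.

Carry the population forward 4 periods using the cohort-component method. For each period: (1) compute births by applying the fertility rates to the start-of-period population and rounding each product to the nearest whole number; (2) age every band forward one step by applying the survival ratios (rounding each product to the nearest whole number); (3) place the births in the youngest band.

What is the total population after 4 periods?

After projecting period 1:
Births: 19300 × 0.122 = 2355 ; 13800 × 0.299 = 4126 — total 6481
20–39: 16500 × 0.968 = 15972
40–59: 19300 × 0.966 = 18644
60–79: 13800 × 0.97 = 13386
→ [6481, 15972, 18644, 13386]
After projecting period 2:
Births: 15972 × 0.122 = 1949 ; 18644 × 0.299 = 5575 — total 7524
20–39: 6481 × 0.968 = 6274
40–59: 15972 × 0.966 = 15429
60–79: 18644 × 0.97 = 18085
→ [7524, 6274, 15429, 18085]
After projecting period 3:
Births: 6274 × 0.122 = 765 ; 15429 × 0.299 = 4613 — total 5378
20–39: 7524 × 0.968 = 7283
40–59: 6274 × 0.966 = 6061
60–79: 15429 × 0.97 = 14966
→ [5378, 7283, 6061, 14966]
After projecting period 4:
Births: 7283 × 0.122 = 889 ; 6061 × 0.299 = 1812 — total 2701
20–39: 5378 × 0.968 = 5206
40–59: 7283 × 0.966 = 7035
60–79: 6061 × 0.97 = 5879
→ [2701, 5206, 7035, 5879]
Total after period 4: 2701 + 5206 + 7035 + 5879 = 20821

20821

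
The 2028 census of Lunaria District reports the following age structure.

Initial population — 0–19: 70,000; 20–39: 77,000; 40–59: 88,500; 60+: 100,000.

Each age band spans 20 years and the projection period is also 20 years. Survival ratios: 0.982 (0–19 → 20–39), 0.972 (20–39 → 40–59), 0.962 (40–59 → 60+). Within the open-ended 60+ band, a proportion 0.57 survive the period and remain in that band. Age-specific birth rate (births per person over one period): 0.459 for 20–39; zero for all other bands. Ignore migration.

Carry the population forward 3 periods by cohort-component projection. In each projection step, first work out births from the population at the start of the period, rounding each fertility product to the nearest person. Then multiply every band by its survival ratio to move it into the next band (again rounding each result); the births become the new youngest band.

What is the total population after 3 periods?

232146

Period 1:
Births: 77000 × 0.459 = 35343
20–39: 70000 × 0.982 = 68740
40–59: 77000 × 0.972 = 74844
60+: 88500 × 0.962 + 100000 × 0.57 = 85137 + 57000 = 142137
Giving 35343 / 68740 / 74844 / 142137.
Period 2:
Births: 68740 × 0.459 = 31552
20–39: 35343 × 0.982 = 34707
40–59: 68740 × 0.972 = 66815
60+: 74844 × 0.962 + 142137 × 0.57 = 72000 + 81018 = 153018
Giving 31552 / 34707 / 66815 / 153018.
Period 3:
Births: 34707 × 0.459 = 15931
20–39: 31552 × 0.982 = 30984
40–59: 34707 × 0.972 = 33735
60+: 66815 × 0.962 + 153018 × 0.57 = 64276 + 87220 = 151496
Giving 15931 / 30984 / 33735 / 151496.
Total after period 3: 15931 + 30984 + 33735 + 151496 = 232146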